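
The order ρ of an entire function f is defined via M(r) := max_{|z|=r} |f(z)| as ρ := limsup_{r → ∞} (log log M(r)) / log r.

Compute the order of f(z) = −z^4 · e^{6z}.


M(r) = max_{|z|=r} |-1|·|z|^4·|e^{6z}| = 1·r^4 · e^{6r^1} (the factors attain their maxima compatibly on |z|=r). Then log M(r) = log 1 + 4·log r + 6r^1, dominated by the last term, so log log M(r) ~ 1·log r. The polynomial factor -1z^4 contributes only a log r term and does not affect the order. ρ = 1.
Therefore ρ = 1.

Order ρ = 1.


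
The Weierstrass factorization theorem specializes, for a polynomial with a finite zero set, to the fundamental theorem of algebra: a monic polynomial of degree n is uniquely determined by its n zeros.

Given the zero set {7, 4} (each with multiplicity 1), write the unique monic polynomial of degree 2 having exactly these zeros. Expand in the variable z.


The polynomial is p(z) = ∏_{α ∈ S} (z − α), where S = {7, 4}.
Expanding the product yields: p(z) = z^2 -11·z + 28.
The resulting polynomial has degree 2 and real coefficients as required.

p(z) = z^2 -11·z + 28.


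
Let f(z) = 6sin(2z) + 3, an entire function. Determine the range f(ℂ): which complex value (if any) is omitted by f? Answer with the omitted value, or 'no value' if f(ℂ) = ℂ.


Little Picard bounds the complement of f(ℂ) to at most one point.
sin is entire and surjective onto ℂ: for every w ∈ ℂ, sin(ζ) = w has a solution ζ ∈ ℂ (e.g., via the complex inverse arcsin). With ζ = 2z this gives z = ζ/(2). Then 6·sin(2z) takes every value in 6·ℂ = ℂ, and adding 3 is a bijection of ℂ. So f is surjective and omits no value. (Note: only on the real line is sin bounded by [−1, 1].)

Omitted value: no value.


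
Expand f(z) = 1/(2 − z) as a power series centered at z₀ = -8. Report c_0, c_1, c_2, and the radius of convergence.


Let w = z − z₀, so z = z₀ + w.
Then 2 − z = 2 − (z₀ + w) = (2 − z₀) − w = 10 − w.
f(z) = 1/(10 − w) = (1/(10)) · 1/(1 − w/(10)) = Σ_{n≥0} w^n / (10)^(n+1).
So c_n = 1/(10)^(n+1):
  c_0 = 1/(10)^1 = 1/10.
  c_1 = 1/(10)^2 = 1/100.
  c_2 = 1/(10)^3 = 1/1000.
The series is valid for |w/d| < 1, i.e. |z − z₀| < |d|.
Radius of convergence: R = |2 − z₀| = |10| = 10 (distance from z₀ to the singularity z = 2).

c_0 = 1/10, c_1 = 1/100, c_2 = 1/1000; R = 10.


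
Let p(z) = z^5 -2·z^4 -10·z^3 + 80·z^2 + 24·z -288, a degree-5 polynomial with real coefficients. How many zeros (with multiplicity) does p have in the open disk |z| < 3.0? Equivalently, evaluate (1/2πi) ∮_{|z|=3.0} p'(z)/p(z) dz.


The zeros of p are: -4, -2, (3 + 3i), (3 - 3i), 2.
Their magnitudes are: 4, 2, 4.243, 4.243, 2.
Zeros with |z| < R = 3.0: -2, 2.
Count = 2.
By the argument principle, (1/2πi) ∮_{|z|=R} p'(z)/p(z) dz equals exactly this count.

Number of zeros inside |z| < 3.0: 2.


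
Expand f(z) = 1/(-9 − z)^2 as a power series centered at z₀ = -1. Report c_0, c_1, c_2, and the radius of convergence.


Let w = z − z₀, so z = z₀ + w.
Then -9 − z = -9 − (z₀ + w) = (-9 − z₀) − w = -8 − w.
f(z) = 1/(-8 − w)^2 = (1/(-8)^2) · (1 − w/(-8))^{−2}.
By the binomial series (1−u)^{−2} = Σ_{n≥0} C(n+1, 1) u^n for |u|<1, with u = w/(-8):
  c_n = C(n+1, 1) / (-8)^(n+2).
  c_0 = 1/(-8)^2 = 1/64.
  c_1 = 2/(-8)^3 = -1/256.
  c_2 = 3/(-8)^4 = 3/4096.
The series is valid for |w/d| < 1, i.e. |z − z₀| < |d|.
Radius of convergence: R = |-9 − z₀| = |-8| = 8 (distance from z₀ to the singularity z = -9).

c_0 = 1/64, c_1 = -1/256, c_2 = 3/4096; R = 8.


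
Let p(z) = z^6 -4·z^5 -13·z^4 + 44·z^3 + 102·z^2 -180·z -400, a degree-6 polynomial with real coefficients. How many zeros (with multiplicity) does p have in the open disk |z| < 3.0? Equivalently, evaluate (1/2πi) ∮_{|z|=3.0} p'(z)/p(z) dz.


The zeros of p are: (-2 + 1i), (-2 - 1i), -2, 4, (3 + 1i), (3 - 1i).
Their magnitudes are: 2.236, 2.236, 2, 4, 3.162, 3.162.
Zeros with |z| < R = 3.0: (-2 + 1i), (-2 - 1i), -2.
Count = 3.
By the argument principle, (1/2πi) ∮_{|z|=R} p'(z)/p(z) dz equals exactly this count.

Number of zeros inside |z| < 3.0: 3.


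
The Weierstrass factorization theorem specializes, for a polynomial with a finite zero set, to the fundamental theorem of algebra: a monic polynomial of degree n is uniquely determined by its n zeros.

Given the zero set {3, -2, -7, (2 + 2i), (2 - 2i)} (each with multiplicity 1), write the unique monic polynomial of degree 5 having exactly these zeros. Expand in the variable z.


The polynomial is p(z) = ∏_{α ∈ S} (z − α), where S = {3, -2, -7, (2 + 2i), (2 - 2i)}.
Expanding the product yields: p(z) = z^5 + 2·z^4 -29·z^3 + 58·z^2 + 64·z -336.
Note conjugate pairs combine to real quadratics: (z − (2+2i))(z − (2−2i)) = z² − 4z + 8.
The resulting polynomial has degree 5 and real coefficients as required.

p(z) = z^5 + 2·z^4 -29·z^3 + 58·z^2 + 64·z -336.


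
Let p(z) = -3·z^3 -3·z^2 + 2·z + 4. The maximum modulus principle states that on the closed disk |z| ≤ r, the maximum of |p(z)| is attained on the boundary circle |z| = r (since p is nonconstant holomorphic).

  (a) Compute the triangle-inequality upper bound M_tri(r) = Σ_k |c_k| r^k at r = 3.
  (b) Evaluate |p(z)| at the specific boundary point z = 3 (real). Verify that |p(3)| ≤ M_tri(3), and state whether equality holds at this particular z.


Coefficients: c_0 = 4, c_1 = 2, c_2 = -3, c_3 = -3. Radius r = 3.
Part (a). Triangle bound: M_tri(r) = Σ_k |c_k| r^k
  = |4|·3^0 + |2|·3^1 + |-3|·3^2 + |-3|·3^3
  = 4 + 6 + 27 + 81 = 118.
This bounds M(r) := max_{|z|=r} |p(z)| from above; equality holds iff all terms c_k z^k can be made to align in phase at a single z on |z|=r.
Part (b). At z = 3 (real, on the circle |z| = r):
  p(3) = (4)·3^0 + (2)·3^1 + (-3)·3^2 + (-3)·3^3 = -98.
  |p(3)| = 98.
Check: |p(3)| = 98 ≤ 118 = M_tri(3). ✓ Equality does not hold at z = 3 (the coefficients have mixed signs, so the terms do not all align in phase there).

M_tri(3) = 118; |p(3)| = 98; equality at z=3: no.


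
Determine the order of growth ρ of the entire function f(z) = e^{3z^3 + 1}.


|e^{3z^3 + 1}| = e^{Re(3·z^3) + 1} ≤ e^{3|z|^3 + 1} = e^{3r^3 + 1} on |z| = r, so ρ ≤ 3. Choosing z on |z|=r so that 3·z^3 is real positive (always possible by picking arg z appropriately) gives |f(z)| = e^{3r^3 + 1}, matching the bound. The additive constant 1 does not affect log log M(r) ~ 3·log r. Hence ρ = 3.
Therefore ρ = 3.

Order ρ = 3.


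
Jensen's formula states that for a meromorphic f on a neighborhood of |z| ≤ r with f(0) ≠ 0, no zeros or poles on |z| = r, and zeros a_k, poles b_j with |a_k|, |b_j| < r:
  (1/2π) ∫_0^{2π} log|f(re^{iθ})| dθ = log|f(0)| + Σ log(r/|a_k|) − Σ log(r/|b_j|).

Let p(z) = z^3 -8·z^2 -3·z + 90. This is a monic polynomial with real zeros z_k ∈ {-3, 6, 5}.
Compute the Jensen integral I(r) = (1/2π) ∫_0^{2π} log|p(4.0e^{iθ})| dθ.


Zeros: -3, 5, 6; r = 4.0.
Inside |z| < r: -3. Outside (|z| ≥ r): 5, 6.
p(0) = 90, so log|p(0)| = log(90) = 4.4998.
Apply Jensen: I(r) = log|p(0)| + Σ_k log(r/|z_k|), summed over zeros inside |z| < r.
  log(r/|z_k|) for z_k = -3: log(4.0/3) = 0.2877
  Outside zeros (5, 6) contribute nothing to the Jensen sum.
Sum over inside zeros: 0.2877.
I(r) = log|p(0)| + (inside sum) = 4.4998 + 0.2877 = 4.7875.
Note: since some zeros are outside |z| ≤ r, the simplified n·log(r) form does NOT apply — only the inside zeros contribute.

I(r) ≈ 4.7875.


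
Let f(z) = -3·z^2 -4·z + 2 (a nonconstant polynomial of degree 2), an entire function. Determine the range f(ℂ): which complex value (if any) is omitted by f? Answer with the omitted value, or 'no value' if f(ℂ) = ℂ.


Little Picard bounds the complement of f(ℂ) to at most one point.
For every w ∈ ℂ, the equation p(z) − w = 0 is a nonconstant polynomial in z and hence has at least one root by the fundamental theorem of algebra. So p is surjective onto ℂ, omitting no value.

Omitted value: no value.


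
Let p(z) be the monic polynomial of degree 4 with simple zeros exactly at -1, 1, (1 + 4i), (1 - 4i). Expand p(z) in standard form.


The polynomial is p(z) = ∏_{α ∈ S} (z − α), where S = {-1, 1, (1 + 4i), (1 - 4i)}.
Expanding the product yields: p(z) = z^4 -2·z^3 + 16·z^2 + 2·z -17.
Note conjugate pairs combine to real quadratics: (z − (1+4i))(z − (1−4i)) = z² − 2z + 17.
The resulting polynomial has degree 4 and real coefficients as required.

p(z) = z^4 -2·z^3 + 16·z^2 + 2·z -17.


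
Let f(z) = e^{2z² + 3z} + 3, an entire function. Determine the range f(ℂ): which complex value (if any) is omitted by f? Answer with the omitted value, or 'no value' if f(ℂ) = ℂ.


Little Picard bounds the complement of f(ℂ) to at most one point.
The exponent g(z) = 2z² + 3z is a nonconstant polynomial, hence surjective onto ℂ. So e^{g(z)} takes every value in {e^w : w ∈ ℂ} = ℂ ∖ {0}. Adding 3 shifts the range to ℂ ∖ {3}. f omits exactly 3.

Omitted value: 3.


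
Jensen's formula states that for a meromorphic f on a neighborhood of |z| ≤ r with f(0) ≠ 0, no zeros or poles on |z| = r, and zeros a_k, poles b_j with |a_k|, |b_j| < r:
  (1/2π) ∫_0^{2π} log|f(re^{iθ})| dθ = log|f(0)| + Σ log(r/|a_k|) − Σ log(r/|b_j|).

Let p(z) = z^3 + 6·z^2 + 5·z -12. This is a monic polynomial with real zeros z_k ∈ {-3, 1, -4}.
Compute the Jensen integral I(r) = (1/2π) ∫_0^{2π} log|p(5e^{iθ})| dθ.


Zeros: -4, -3, 1; r = 5.
Inside |z| < r: -4, -3, 1. Outside (|z| ≥ r): ∅.
p(0) = -12, so log|p(0)| = log(12) = 2.4849.
Apply Jensen: I(r) = log|p(0)| + Σ_k log(r/|z_k|), summed over zeros inside |z| < r.
  log(r/|z_k|) for z_k = -3: log(5/3) = 0.5108
  log(r/|z_k|) for z_k = 1: log(5/1) = 1.6094
  log(r/|z_k|) for z_k = -4: log(5/4) = 0.2231
Sum over inside zeros: 2.3434.
I(r) = log|p(0)| + (inside sum) = 2.4849 + 2.3434 = 4.8283.
Closed form (all zeros inside, monic): I(r) = n·log(r) = 3·log(5) = 4.8283. ✓

I(r) ≈ 4.8283.


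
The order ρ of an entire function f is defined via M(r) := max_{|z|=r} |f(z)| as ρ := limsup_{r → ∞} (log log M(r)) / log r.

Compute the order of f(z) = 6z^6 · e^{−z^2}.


M(r) = max_{|z|=r} |6|·|z|^6·|e^{−z^2}| = 6·r^6 · e^{1r^2} (the factors attain their maxima compatibly on |z|=r). Then log M(r) = log 6 + 6·log r + 1r^2, dominated by the last term, so log log M(r) ~ 2·log r. The polynomial factor 6z^6 contributes only a log r term and does not affect the order. ρ = 2.
Therefore ρ = 2.

Order ρ = 2.


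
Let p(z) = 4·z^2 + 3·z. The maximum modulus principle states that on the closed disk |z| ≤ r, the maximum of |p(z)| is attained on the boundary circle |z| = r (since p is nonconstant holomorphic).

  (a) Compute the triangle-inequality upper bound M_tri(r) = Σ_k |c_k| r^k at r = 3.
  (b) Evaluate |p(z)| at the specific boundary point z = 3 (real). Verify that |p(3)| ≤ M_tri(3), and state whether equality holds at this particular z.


Coefficients: c_0 = 0, c_1 = 3, c_2 = 4. Radius r = 3.
Part (a). Triangle bound: M_tri(r) = Σ_k |c_k| r^k
  = |0|·3^0 + |3|·3^1 + |4|·3^2
  = 0 + 9 + 36 = 45.
This bounds M(r) := max_{|z|=r} |p(z)| from above; equality holds iff all terms c_k z^k can be made to align in phase at a single z on |z|=r.
Part (b). At z = 3 (real, on the circle |z| = r):
  p(3) = (0)·3^0 + (3)·3^1 + (4)·3^2 = 45.
  |p(3)| = 45.
Since all nonzero coefficients share the same sign, |p(3)| = 45 = M_tri(3); the triangle bound is attained at z = 3, so in fact M(r) = 45.

M_tri(3) = 45; |p(3)| = 45; equality at z=3: yes.


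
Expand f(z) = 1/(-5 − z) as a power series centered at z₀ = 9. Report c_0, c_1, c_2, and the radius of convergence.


Let w = z − z₀, so z = z₀ + w.
Then -5 − z = -5 − (z₀ + w) = (-5 − z₀) − w = -14 − w.
f(z) = 1/(-14 − w) = (1/(-14)) · 1/(1 − w/(-14)) = Σ_{n≥0} w^n / (-14)^(n+1).
So c_n = 1/(-14)^(n+1):
  c_0 = 1/(-14)^1 = -1/14.
  c_1 = 1/(-14)^2 = 1/196.
  c_2 = 1/(-14)^3 = -1/2744.
The series is valid for |w/d| < 1, i.e. |z − z₀| < |d|.
Radius of convergence: R = |-5 − z₀| = |-14| = 14 (distance from z₀ to the singularity z = -5).

c_0 = -1/14, c_1 = 1/196, c_2 = -1/2744; R = 14.


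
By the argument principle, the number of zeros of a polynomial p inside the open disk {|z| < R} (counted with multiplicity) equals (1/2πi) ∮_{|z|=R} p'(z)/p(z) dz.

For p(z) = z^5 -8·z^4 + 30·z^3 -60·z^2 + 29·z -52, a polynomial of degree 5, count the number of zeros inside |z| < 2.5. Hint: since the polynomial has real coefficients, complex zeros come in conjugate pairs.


The zeros of p are: (2 + 3i), (2 - 3i), (0 + 1i), (0 - 1i), 4.
Their magnitudes are: 3.606, 3.606, 1, 1, 4.
Zeros with |z| < R = 2.5: (0 + 1i), (0 - 1i).
Count = 2.
By the argument principle, (1/2πi) ∮_{|z|=R} p'(z)/p(z) dz equals exactly this count.

Number of zeros inside |z| < 2.5: 2.


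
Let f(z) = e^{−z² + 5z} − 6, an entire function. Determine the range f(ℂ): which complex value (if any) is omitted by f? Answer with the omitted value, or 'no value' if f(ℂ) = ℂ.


Little Picard bounds the complement of f(ℂ) to at most one point.
The exponent g(z) = −z² + 5z is a nonconstant polynomial, hence surjective onto ℂ. So e^{g(z)} takes every value in {e^w : w ∈ ℂ} = ℂ ∖ {0}. Adding -6 shifts the range to ℂ ∖ {-6}. f omits exactly -6.

Omitted value: -6.


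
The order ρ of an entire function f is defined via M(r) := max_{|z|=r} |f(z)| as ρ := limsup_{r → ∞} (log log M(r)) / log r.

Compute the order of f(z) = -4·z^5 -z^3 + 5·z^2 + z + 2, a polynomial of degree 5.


|f(z)| ≤ Σ|c_k|·r^k = O(r^5) as r → ∞. Polynomial growth is O(e^{r^ε}) for every ε > 0 (since r^5/e^{r^ε} → 0), so ρ ≤ ε for all ε > 0, i.e. ρ = 0. Every nonconstant polynomial has order 0.
Therefore ρ = 0.

Order ρ = 0.


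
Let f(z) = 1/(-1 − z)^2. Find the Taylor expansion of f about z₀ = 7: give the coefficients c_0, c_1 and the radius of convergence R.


Let w = z − z₀, so z = z₀ + w.
Then -1 − z = -1 − (z₀ + w) = (-1 − z₀) − w = -8 − w.
f(z) = 1/(-8 − w)^2 = (1/(-8)^2) · (1 − w/(-8))^{−2}.
By the binomial series (1−u)^{−2} = Σ_{n≥0} C(n+1, 1) u^n for |u|<1, with u = w/(-8):
  c_n = C(n+1, 1) / (-8)^(n+2).
  c_0 = 1/(-8)^2 = 1/64.
  c_1 = 2/(-8)^3 = -1/256.
The series is valid for |w/d| < 1, i.e. |z − z₀| < |d|.
Radius of convergence: R = |-1 − z₀| = |-8| = 8 (distance from z₀ to the singularity z = -1).

c_0 = 1/64, c_1 = -1/256; R = 8.


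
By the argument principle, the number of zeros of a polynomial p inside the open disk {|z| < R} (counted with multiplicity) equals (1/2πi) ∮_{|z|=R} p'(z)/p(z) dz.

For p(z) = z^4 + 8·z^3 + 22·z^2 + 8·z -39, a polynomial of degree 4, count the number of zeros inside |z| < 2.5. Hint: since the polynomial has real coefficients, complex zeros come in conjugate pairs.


The zeros of p are: (-3 + 2i), (-3 - 2i), -3, 1.
Their magnitudes are: 3.606, 3.606, 3, 1.
Zeros with |z| < R = 2.5: 1.
Count = 1.
By the argument principle, (1/2πi) ∮_{|z|=R} p'(z)/p(z) dz equals exactly this count.

Number of zeros inside |z| < 2.5: 1.


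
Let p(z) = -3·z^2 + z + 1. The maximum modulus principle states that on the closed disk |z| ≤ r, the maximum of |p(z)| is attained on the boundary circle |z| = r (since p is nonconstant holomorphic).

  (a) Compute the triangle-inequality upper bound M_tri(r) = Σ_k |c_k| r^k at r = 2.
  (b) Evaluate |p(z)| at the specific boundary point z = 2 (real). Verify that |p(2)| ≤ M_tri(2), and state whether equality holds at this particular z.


Coefficients: c_0 = 1, c_1 = 1, c_2 = -3. Radius r = 2.
Part (a). Triangle bound: M_tri(r) = Σ_k |c_k| r^k
  = |1|·2^0 + |1|·2^1 + |-3|·2^2
  = 1 + 2 + 12 = 15.
This bounds M(r) := max_{|z|=r} |p(z)| from above; equality holds iff all terms c_k z^k can be made to align in phase at a single z on |z|=r.
Part (b). At z = 2 (real, on the circle |z| = r):
  p(2) = (1)·2^0 + (1)·2^1 + (-3)·2^2 = -9.
  |p(2)| = 9.
Check: |p(2)| = 9 ≤ 15 = M_tri(2). ✓ Equality does not hold at z = 2 (the coefficients have mixed signs, so the terms do not all align in phase there).

M_tri(2) = 15; |p(2)| = 9; equality at z=2: no.


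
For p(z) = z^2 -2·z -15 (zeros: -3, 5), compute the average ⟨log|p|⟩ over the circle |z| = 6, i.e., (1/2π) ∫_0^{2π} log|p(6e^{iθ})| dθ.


Zeros: -3, 5; r = 6.
Inside |z| < r: -3, 5. Outside (|z| ≥ r): ∅.
p(0) = -15, so log|p(0)| = log(15) = 2.7081.
Apply Jensen: I(r) = log|p(0)| + Σ_k log(r/|z_k|), summed over zeros inside |z| < r.
  log(r/|z_k|) for z_k = -3: log(6/3) = 0.6931
  log(r/|z_k|) for z_k = 5: log(6/5) = 0.1823
Sum over inside zeros: 0.8755.
I(r) = log|p(0)| + (inside sum) = 2.7081 + 0.8755 = 3.5835.
Closed form (all zeros inside, monic): I(r) = n·log(r) = 2·log(6) = 3.5835. ✓

I(r) ≈ 3.5835.


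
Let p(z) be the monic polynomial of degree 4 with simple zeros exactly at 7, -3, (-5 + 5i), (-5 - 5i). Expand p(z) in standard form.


The polynomial is p(z) = ∏_{α ∈ S} (z − α), where S = {7, -3, (-5 + 5i), (-5 - 5i)}.
Expanding the product yields: p(z) = z^4 + 6·z^3 -11·z^2 -410·z -1050.
Note conjugate pairs combine to real quadratics: (z − (-5+5i))(z − (-5−5i)) = z² + 10z + 50.
The resulting polynomial has degree 4 and real coefficients as required.

p(z) = z^4 + 6·z^3 -11·z^2 -410·z -1050.


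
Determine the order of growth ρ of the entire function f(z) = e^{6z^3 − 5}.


|e^{6z^3 − 5}| = e^{Re(6·z^3) + -5} ≤ e^{6|z|^3 + -5} = e^{6r^3 + -5} on |z| = r, so ρ ≤ 3. Choosing z on |z|=r so that 6·z^3 is real positive (always possible by picking arg z appropriately) gives |f(z)| = e^{6r^3 + -5}, matching the bound. The additive constant -5 does not affect log log M(r) ~ 3·log r. Hence ρ = 3.
Therefore ρ = 3.

Order ρ = 3.


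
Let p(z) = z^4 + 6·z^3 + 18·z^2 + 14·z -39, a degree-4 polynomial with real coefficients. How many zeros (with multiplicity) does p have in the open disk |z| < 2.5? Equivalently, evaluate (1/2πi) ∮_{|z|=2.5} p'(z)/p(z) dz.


The zeros of p are: (-2 + 3i), (-2 - 3i), 1, -3.
Their magnitudes are: 3.606, 3.606, 1, 3.
Zeros with |z| < R = 2.5: 1.
Count = 1.
By the argument principle, (1/2πi) ∮_{|z|=R} p'(z)/p(z) dz equals exactly this count.

Number of zeros inside |z| < 2.5: 1.


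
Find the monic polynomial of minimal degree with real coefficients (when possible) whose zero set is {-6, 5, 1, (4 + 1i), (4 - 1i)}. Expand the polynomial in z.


The polynomial is p(z) = ∏_{α ∈ S} (z − α), where S = {-6, 5, 1, (4 + 1i), (4 - 1i)}.
Expanding the product yields: p(z) = z^5 -8·z^4 -14·z^3 + 278·z^2 -767·z + 510.
Note conjugate pairs combine to real quadratics: (z − (4+1i))(z − (4−1i)) = z² − 8z + 17.
The resulting polynomial has degree 5 and real coefficients as required.

p(z) = z^5 -8·z^4 -14·z^3 + 278·z^2 -767·z + 510.


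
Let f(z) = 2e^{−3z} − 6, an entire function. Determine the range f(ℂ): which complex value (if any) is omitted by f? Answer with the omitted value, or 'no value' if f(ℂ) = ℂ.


Little Picard bounds the complement of f(ℂ) to at most one point.
e^{−3z} is never zero on ℂ, so 2·e^{−3z} takes every value in ℂ ∖ {0}. Adding -6 shifts the range to ℂ ∖ {-6}. Thus f omits exactly the value -6.

Omitted value: -6.


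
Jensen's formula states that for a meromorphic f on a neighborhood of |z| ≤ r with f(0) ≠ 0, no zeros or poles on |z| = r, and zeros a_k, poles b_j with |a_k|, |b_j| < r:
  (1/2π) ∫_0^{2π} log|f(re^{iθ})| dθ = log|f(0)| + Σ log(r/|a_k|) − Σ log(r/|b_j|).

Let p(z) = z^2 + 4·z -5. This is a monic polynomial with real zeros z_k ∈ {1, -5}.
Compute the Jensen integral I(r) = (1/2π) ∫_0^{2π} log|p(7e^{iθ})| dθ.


Zeros: -5, 1; r = 7.
Inside |z| < r: -5, 1. Outside (|z| ≥ r): ∅.
p(0) = -5, so log|p(0)| = log(5) = 1.6094.
Apply Jensen: I(r) = log|p(0)| + Σ_k log(r/|z_k|), summed over zeros inside |z| < r.
  log(r/|z_k|) for z_k = 1: log(7/1) = 1.9459
  log(r/|z_k|) for z_k = -5: log(7/5) = 0.3365
Sum over inside zeros: 2.2824.
I(r) = log|p(0)| + (inside sum) = 1.6094 + 2.2824 = 3.8918.
Closed form (all zeros inside, monic): I(r) = n·log(r) = 2·log(7) = 3.8918. ✓

I(r) ≈ 3.8918.


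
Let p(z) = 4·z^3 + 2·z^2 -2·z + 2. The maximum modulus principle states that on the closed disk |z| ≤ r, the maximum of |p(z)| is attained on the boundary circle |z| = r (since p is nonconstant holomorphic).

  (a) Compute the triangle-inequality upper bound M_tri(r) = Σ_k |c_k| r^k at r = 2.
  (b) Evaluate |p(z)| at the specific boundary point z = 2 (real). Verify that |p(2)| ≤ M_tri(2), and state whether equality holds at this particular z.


Coefficients: c_0 = 2, c_1 = -2, c_2 = 2, c_3 = 4. Radius r = 2.
Part (a). Triangle bound: M_tri(r) = Σ_k |c_k| r^k
  = |2|·2^0 + |-2|·2^1 + |2|·2^2 + |4|·2^3
  = 2 + 4 + 8 + 32 = 46.
This bounds M(r) := max_{|z|=r} |p(z)| from above; equality holds iff all terms c_k z^k can be made to align in phase at a single z on |z|=r.
Part (b). At z = 2 (real, on the circle |z| = r):
  p(2) = (2)·2^0 + (-2)·2^1 + (2)·2^2 + (4)·2^3 = 38.
  |p(2)| = 38.
Check: |p(2)| = 38 ≤ 46 = M_tri(2). ✓ Equality does not hold at z = 2 (the coefficients have mixed signs, so the terms do not all align in phase there).

M_tri(2) = 46; |p(2)| = 38; equality at z=2: no.


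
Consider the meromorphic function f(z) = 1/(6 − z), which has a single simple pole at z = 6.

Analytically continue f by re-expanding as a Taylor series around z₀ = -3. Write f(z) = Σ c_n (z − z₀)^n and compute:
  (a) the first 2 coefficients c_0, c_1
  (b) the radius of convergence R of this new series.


Let w = z − z₀, so z = z₀ + w.
Then 6 − z = 6 − (z₀ + w) = (6 − z₀) − w = 9 − w.
f(z) = 1/(9 − w) = (1/(9)) · 1/(1 − w/(9)) = Σ_{n≥0} w^n / (9)^(n+1).
So c_n = 1/(9)^(n+1):
  c_0 = 1/(9)^1 = 1/9.
  c_1 = 1/(9)^2 = 1/81.
The series is valid for |w/d| < 1, i.e. |z − z₀| < |d|.
Radius of convergence: R = |6 − z₀| = |9| = 9 (distance from z₀ to the singularity z = 6).

c_0 = 1/9, c_1 = 1/81; R = 9.


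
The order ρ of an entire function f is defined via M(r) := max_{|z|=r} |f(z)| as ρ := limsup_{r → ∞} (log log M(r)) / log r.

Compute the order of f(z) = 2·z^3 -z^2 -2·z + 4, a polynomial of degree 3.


|f(z)| ≤ Σ|c_k|·r^k = O(r^3) as r → ∞. Polynomial growth is O(e^{r^ε}) for every ε > 0 (since r^3/e^{r^ε} → 0), so ρ ≤ ε for all ε > 0, i.e. ρ = 0. Every nonconstant polynomial has order 0.
Therefore ρ = 0.

Order ρ = 0.


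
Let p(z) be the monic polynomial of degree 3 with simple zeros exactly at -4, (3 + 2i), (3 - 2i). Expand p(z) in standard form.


The polynomial is p(z) = ∏_{α ∈ S} (z − α), where S = {-4, (3 + 2i), (3 - 2i)}.
Expanding the product yields: p(z) = z^3 -2·z^2 -11·z + 52.
Note conjugate pairs combine to real quadratics: (z − (3+2i))(z − (3−2i)) = z² − 6z + 13.
The resulting polynomial has degree 3 and real coefficients as required.

p(z) = z^3 -2·z^2 -11·z + 52.


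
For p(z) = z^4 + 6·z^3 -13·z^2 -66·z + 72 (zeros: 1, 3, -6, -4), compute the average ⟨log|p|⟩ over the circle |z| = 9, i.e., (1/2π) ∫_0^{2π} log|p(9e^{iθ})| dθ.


Zeros: -6, -4, 1, 3; r = 9.
Inside |z| < r: -6, -4, 1, 3. Outside (|z| ≥ r): ∅.
p(0) = 72, so log|p(0)| = log(72) = 4.2767.
Apply Jensen: I(r) = log|p(0)| + Σ_k log(r/|z_k|), summed over zeros inside |z| < r.
  log(r/|z_k|) for z_k = 1: log(9/1) = 2.1972
  log(r/|z_k|) for z_k = 3: log(9/3) = 1.0986
  log(r/|z_k|) for z_k = -6: log(9/6) = 0.4055
  log(r/|z_k|) for z_k = -4: log(9/4) = 0.8109
Sum over inside zeros: 4.5122.
I(r) = log|p(0)| + (inside sum) = 4.2767 + 4.5122 = 8.7889.
Closed form (all zeros inside, monic): I(r) = n·log(r) = 4·log(9) = 8.7889. ✓

I(r) ≈ 8.7889.


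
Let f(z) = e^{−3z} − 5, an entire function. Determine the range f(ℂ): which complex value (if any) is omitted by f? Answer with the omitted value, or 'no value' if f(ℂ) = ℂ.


Little Picard bounds the complement of f(ℂ) to at most one point.
e^{−3z} is never zero on ℂ, so 1·e^{−3z} takes every value in ℂ ∖ {0}. Adding -5 shifts the range to ℂ ∖ {-5}. Thus f omits exactly the value -5.

Omitted value: -5.


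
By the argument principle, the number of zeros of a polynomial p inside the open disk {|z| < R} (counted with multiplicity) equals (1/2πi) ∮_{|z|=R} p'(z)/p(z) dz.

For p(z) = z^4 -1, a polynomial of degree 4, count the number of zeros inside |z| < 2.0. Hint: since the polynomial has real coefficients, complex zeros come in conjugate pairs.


The zeros of p are: (0 + 1i), (0 - 1i), 1, -1.
Their magnitudes are: 1, 1, 1, 1.
Zeros with |z| < R = 2.0: (0 + 1i), (0 - 1i), 1, -1.
Count = 4.
By the argument principle, (1/2πi) ∮_{|z|=R} p'(z)/p(z) dz equals exactly this count.

Number of zeros inside |z| < 2.0: 4.


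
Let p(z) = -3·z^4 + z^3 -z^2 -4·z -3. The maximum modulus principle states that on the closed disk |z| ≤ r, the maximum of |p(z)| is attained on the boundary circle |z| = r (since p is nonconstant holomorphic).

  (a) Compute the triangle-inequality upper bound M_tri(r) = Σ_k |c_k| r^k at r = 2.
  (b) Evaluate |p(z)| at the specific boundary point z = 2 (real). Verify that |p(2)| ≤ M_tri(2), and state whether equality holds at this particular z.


Coefficients: c_0 = -3, c_1 = -4, c_2 = -1, c_3 = 1, c_4 = -3. Radius r = 2.
Part (a). Triangle bound: M_tri(r) = Σ_k |c_k| r^k
  = |-3|·2^0 + |-4|·2^1 + |-1|·2^2 + |1|·2^3 + |-3|·2^4
  = 3 + 8 + 4 + 8 + 48 = 71.
This bounds M(r) := max_{|z|=r} |p(z)| from above; equality holds iff all terms c_k z^k can be made to align in phase at a single z on |z|=r.
Part (b). At z = 2 (real, on the circle |z| = r):
  p(2) = (-3)·2^0 + (-4)·2^1 + (-1)·2^2 + (1)·2^3 + (-3)·2^4 = -55.
  |p(2)| = 55.
Check: |p(2)| = 55 ≤ 71 = M_tri(2). ✓ Equality does not hold at z = 2 (the coefficients have mixed signs, so the terms do not all align in phase there).

M_tri(2) = 71; |p(2)| = 55; equality at z=2: no.


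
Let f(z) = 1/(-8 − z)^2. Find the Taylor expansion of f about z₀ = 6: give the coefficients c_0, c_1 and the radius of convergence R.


Let w = z − z₀, so z = z₀ + w.
Then -8 − z = -8 − (z₀ + w) = (-8 − z₀) − w = -14 − w.
f(z) = 1/(-14 − w)^2 = (1/(-14)^2) · (1 − w/(-14))^{−2}.
By the binomial series (1−u)^{−2} = Σ_{n≥0} C(n+1, 1) u^n for |u|<1, with u = w/(-14):
  c_n = C(n+1, 1) / (-14)^(n+2).
  c_0 = 1/(-14)^2 = 1/196.
  c_1 = 2/(-14)^3 = -1/1372.
The series is valid for |w/d| < 1, i.e. |z − z₀| < |d|.
Radius of convergence: R = |-8 − z₀| = |-14| = 14 (distance from z₀ to the singularity z = -8).

c_0 = 1/196, c_1 = -1/1372; R = 14.


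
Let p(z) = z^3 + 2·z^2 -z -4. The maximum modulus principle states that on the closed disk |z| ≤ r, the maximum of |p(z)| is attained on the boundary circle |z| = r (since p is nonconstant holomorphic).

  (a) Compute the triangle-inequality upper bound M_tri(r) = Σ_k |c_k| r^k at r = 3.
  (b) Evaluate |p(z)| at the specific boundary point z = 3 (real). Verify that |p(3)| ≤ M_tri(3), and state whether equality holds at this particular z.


Coefficients: c_0 = -4, c_1 = -1, c_2 = 2, c_3 = 1. Radius r = 3.
Part (a). Triangle bound: M_tri(r) = Σ_k |c_k| r^k
  = |-4|·3^0 + |-1|·3^1 + |2|·3^2 + |1|·3^3
  = 4 + 3 + 18 + 27 = 52.
This bounds M(r) := max_{|z|=r} |p(z)| from above; equality holds iff all terms c_k z^k can be made to align in phase at a single z on |z|=r.
Part (b). At z = 3 (real, on the circle |z| = r):
  p(3) = (-4)·3^0 + (-1)·3^1 + (2)·3^2 + (1)·3^3 = 38.
  |p(3)| = 38.
Check: |p(3)| = 38 ≤ 52 = M_tri(3). ✓ Equality does not hold at z = 3 (the coefficients have mixed signs, so the terms do not all align in phase there).

M_tri(3) = 52; |p(3)| = 38; equality at z=3: no.


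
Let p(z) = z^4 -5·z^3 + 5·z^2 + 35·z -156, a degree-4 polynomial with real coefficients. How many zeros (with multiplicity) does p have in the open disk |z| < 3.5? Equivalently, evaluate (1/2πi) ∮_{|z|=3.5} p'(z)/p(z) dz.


The zeros of p are: 4, (2 + 3i), (2 - 3i), -3.
Their magnitudes are: 4, 3.606, 3.606, 3.
Zeros with |z| < R = 3.5: -3.
Count = 1.
By the argument principle, (1/2πi) ∮_{|z|=R} p'(z)/p(z) dz equals exactly this count.

Number of zeros inside |z| < 3.5: 1.


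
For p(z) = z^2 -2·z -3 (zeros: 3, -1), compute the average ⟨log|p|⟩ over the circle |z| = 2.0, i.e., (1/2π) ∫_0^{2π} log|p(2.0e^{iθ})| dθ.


Zeros: -1, 3; r = 2.0.
Inside |z| < r: -1. Outside (|z| ≥ r): 3.
p(0) = -3, so log|p(0)| = log(3) = 1.0986.
Apply Jensen: I(r) = log|p(0)| + Σ_k log(r/|z_k|), summed over zeros inside |z| < r.
  log(r/|z_k|) for z_k = -1: log(2.0/1) = 0.6931
  Outside zeros (3) contribute nothing to the Jensen sum.
Sum over inside zeros: 0.6931.
I(r) = log|p(0)| + (inside sum) = 1.0986 + 0.6931 = 1.7918.
Note: since some zeros are outside |z| ≤ r, the simplified n·log(r) form does NOT apply — only the inside zeros contribute.

I(r) ≈ 1.7918.


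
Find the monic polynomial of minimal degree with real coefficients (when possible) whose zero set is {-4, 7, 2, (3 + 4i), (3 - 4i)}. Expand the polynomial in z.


The polynomial is p(z) = ∏_{α ∈ S} (z − α), where S = {-4, 7, 2, (3 + 4i), (3 - 4i)}.
Expanding the product yields: p(z) = z^5 -11·z^4 + 33·z^3 + 63·z^2 -886·z + 1400.
Note conjugate pairs combine to real quadratics: (z − (3+4i))(z − (3−4i)) = z² − 6z + 25.
The resulting polynomial has degree 5 and real coefficients as required.

p(z) = z^5 -11·z^4 + 33·z^3 + 63·z^2 -886·z + 1400.


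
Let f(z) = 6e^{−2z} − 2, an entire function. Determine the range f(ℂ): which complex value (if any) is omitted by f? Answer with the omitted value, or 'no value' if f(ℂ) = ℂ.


Little Picard bounds the complement of f(ℂ) to at most one point.
e^{−2z} is never zero on ℂ, so 6·e^{−2z} takes every value in ℂ ∖ {0}. Adding -2 shifts the range to ℂ ∖ {-2}. Thus f omits exactly the value -2.

Omitted value: -2.


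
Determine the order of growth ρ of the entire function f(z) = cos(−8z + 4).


cos(w) is a linear combination of e^{iw} and e^{−iw} (or e^w, e^{−w} in the hyperbolic case), so |cos(w)| ≤ e^{|w|}. With w = −8z + 4, |w| ≤ 8|z| + 4 = 8r + 4 on |z| = r, giving M(r) ≤ e^{8r + 4}, so ρ ≤ 1. On a suitable ray (z = it for sin/cos; z = t for sinh/cosh, t real → ∞), |cos(−8z + 4)| grows like e^{8|t|}/2, so ρ ≥ 1. Hence ρ = 1.
Therefore ρ = 1.

Order ρ = 1.


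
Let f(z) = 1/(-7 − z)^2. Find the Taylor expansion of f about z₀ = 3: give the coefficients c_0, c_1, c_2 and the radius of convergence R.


Let w = z − z₀, so z = z₀ + w.
Then -7 − z = -7 − (z₀ + w) = (-7 − z₀) − w = -10 − w.
f(z) = 1/(-10 − w)^2 = (1/(-10)^2) · (1 − w/(-10))^{−2}.
By the binomial series (1−u)^{−2} = Σ_{n≥0} C(n+1, 1) u^n for |u|<1, with u = w/(-10):
  c_n = C(n+1, 1) / (-10)^(n+2).
  c_0 = 1/(-10)^2 = 1/100.
  c_1 = 2/(-10)^3 = -1/500.
  c_2 = 3/(-10)^4 = 3/10000.
The series is valid for |w/d| < 1, i.e. |z − z₀| < |d|.
Radius of convergence: R = |-7 − z₀| = |-10| = 10 (distance from z₀ to the singularity z = -7).

c_0 = 1/100, c_1 = -1/500, c_2 = 3/10000; R = 10.


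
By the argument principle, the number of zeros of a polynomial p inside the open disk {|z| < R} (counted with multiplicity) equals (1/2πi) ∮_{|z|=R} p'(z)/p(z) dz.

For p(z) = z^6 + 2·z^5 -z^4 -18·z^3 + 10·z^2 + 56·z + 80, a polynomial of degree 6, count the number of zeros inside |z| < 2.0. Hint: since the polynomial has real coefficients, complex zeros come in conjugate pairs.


The zeros of p are: (-2 + 2i), (-2 - 2i), (-1 + 1i), (-1 - 1i), (2 + 1i), (2 - 1i).
Their magnitudes are: 2.828, 2.828, 1.414, 1.414, 2.236, 2.236.
Zeros with |z| < R = 2.0: (-1 + 1i), (-1 - 1i).
Count = 2.
By the argument principle, (1/2πi) ∮_{|z|=R} p'(z)/p(z) dz equals exactly this count.

Number of zeros inside |z| < 2.0: 2.


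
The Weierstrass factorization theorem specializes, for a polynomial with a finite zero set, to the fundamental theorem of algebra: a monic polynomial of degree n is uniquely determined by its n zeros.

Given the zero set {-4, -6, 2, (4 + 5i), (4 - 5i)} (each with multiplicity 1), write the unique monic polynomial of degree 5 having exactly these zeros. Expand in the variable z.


The polynomial is p(z) = ∏_{α ∈ S} (z − α), where S = {-4, -6, 2, (4 + 5i), (4 - 5i)}.
Expanding the product yields: p(z) = z^5 -19·z^3 + 248·z^2 + 548·z -1968.
Note conjugate pairs combine to real quadratics: (z − (4+5i))(z − (4−5i)) = z² − 8z + 41.
The resulting polynomial has degree 5 and real coefficients as required.

p(z) = z^5 -19·z^3 + 248·z^2 + 548·z -1968.


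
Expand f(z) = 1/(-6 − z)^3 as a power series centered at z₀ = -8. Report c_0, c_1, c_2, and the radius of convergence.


Let w = z − z₀, so z = z₀ + w.
Then -6 − z = -6 − (z₀ + w) = (-6 − z₀) − w = 2 − w.
f(z) = 1/(2 − w)^3 = (1/(2)^3) · (1 − w/(2))^{−3}.
By the binomial series (1−u)^{−3} = Σ_{n≥0} C(n+2, 2) u^n for |u|<1, with u = w/(2):
  c_n = C(n+2, 2) / (2)^(n+3).
  c_0 = 1/(2)^3 = 1/8.
  c_1 = 3/(2)^4 = 3/16.
  c_2 = 6/(2)^5 = 3/16.
The series is valid for |w/d| < 1, i.e. |z − z₀| < |d|.
Radius of convergence: R = |-6 − z₀| = |2| = 2 (distance from z₀ to the singularity z = -6).

c_0 = 1/8, c_1 = 3/16, c_2 = 3/16; R = 2.


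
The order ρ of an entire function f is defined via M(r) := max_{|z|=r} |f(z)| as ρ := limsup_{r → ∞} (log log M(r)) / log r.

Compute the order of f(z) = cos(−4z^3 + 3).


Write cos(w) = (e^{iw} ± e^{−iw})/(2 or 2i), so |cos(w)| ≤ e^{|w|}. With w = −4z^3 + 3, |w| ≤ 4r^3 + 3 on |z|=r, giving M(r) ≤ e^{4r^3 + 3} and ρ ≤ 3. For the lower bound, choose z on |z|=r with -4z^3 purely imaginary of modulus 4r^3; then |cos(−4z^3 + 3)| grows like e^{4r^3}/2, so ρ ≥ 3. Hence ρ = 3.
Therefore ρ = 3.

Order ρ = 3.


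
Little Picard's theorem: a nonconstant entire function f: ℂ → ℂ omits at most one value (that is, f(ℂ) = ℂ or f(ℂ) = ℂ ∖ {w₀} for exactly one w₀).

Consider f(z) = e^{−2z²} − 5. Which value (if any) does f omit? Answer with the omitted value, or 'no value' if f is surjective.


Little Picard bounds the complement of f(ℂ) to at most one point.
The exponent g(z) = −2z² is a nonconstant polynomial, hence surjective onto ℂ. So e^{g(z)} takes every value in {e^w : w ∈ ℂ} = ℂ ∖ {0}. Adding -5 shifts the range to ℂ ∖ {-5}. f omits exactly -5.

Omitted value: -5.


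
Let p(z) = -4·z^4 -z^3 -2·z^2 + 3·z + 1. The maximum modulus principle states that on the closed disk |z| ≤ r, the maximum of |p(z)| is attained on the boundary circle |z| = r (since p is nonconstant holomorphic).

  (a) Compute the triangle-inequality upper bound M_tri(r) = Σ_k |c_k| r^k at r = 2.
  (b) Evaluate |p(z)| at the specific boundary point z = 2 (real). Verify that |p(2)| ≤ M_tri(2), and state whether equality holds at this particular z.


Coefficients: c_0 = 1, c_1 = 3, c_2 = -2, c_3 = -1, c_4 = -4. Radius r = 2.
Part (a). Triangle bound: M_tri(r) = Σ_k |c_k| r^k
  = |1|·2^0 + |3|·2^1 + |-2|·2^2 + |-1|·2^3 + |-4|·2^4
  = 1 + 6 + 8 + 8 + 64 = 87.
This bounds M(r) := max_{|z|=r} |p(z)| from above; equality holds iff all terms c_k z^k can be made to align in phase at a single z on |z|=r.
Part (b). At z = 2 (real, on the circle |z| = r):
  p(2) = (1)·2^0 + (3)·2^1 + (-2)·2^2 + (-1)·2^3 + (-4)·2^4 = -73.
  |p(2)| = 73.
Check: |p(2)| = 73 ≤ 87 = M_tri(2). ✓ Equality does not hold at z = 2 (the coefficients have mixed signs, so the terms do not all align in phase there).

M_tri(2) = 87; |p(2)| = 73; equality at z=2: no.


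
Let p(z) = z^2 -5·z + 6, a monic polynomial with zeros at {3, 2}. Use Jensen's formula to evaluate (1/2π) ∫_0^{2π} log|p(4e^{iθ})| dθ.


Zeros: 2, 3; r = 4.
Inside |z| < r: 2, 3. Outside (|z| ≥ r): ∅.
p(0) = 6, so log|p(0)| = log(6) = 1.7918.
Apply Jensen: I(r) = log|p(0)| + Σ_k log(r/|z_k|), summed over zeros inside |z| < r.
  log(r/|z_k|) for z_k = 3: log(4/3) = 0.2877
  log(r/|z_k|) for z_k = 2: log(4/2) = 0.6931
Sum over inside zeros: 0.9808.
I(r) = log|p(0)| + (inside sum) = 1.7918 + 0.9808 = 2.7726.
Closed form (all zeros inside, monic): I(r) = n·log(r) = 2·log(4) = 2.7726. ✓

I(r) ≈ 2.7726.


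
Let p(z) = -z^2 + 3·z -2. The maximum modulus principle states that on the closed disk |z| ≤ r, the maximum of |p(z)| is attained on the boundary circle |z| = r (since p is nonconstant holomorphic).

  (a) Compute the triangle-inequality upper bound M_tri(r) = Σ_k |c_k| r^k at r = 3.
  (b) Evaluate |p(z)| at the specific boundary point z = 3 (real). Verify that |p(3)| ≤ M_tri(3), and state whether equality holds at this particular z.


Coefficients: c_0 = -2, c_1 = 3, c_2 = -1. Radius r = 3.
Part (a). Triangle bound: M_tri(r) = Σ_k |c_k| r^k
  = |-2|·3^0 + |3|·3^1 + |-1|·3^2
  = 2 + 9 + 9 = 20.
This bounds M(r) := max_{|z|=r} |p(z)| from above; equality holds iff all terms c_k z^k can be made to align in phase at a single z on |z|=r.
Part (b). At z = 3 (real, on the circle |z| = r):
  p(3) = (-2)·3^0 + (3)·3^1 + (-1)·3^2 = -2.
  |p(3)| = 2.
Check: |p(3)| = 2 ≤ 20 = M_tri(3). ✓ Equality does not hold at z = 3 (the coefficients have mixed signs, so the terms do not all align in phase there).

M_tri(3) = 20; |p(3)| = 2; equality at z=3: no.


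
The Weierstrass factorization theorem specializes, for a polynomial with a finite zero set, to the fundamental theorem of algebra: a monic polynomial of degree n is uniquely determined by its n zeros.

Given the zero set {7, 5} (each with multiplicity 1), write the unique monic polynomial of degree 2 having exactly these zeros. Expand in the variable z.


The polynomial is p(z) = ∏_{α ∈ S} (z − α), where S = {7, 5}.
Expanding the product yields: p(z) = z^2 -12·z + 35.
The resulting polynomial has degree 2 and real coefficients as required.

p(z) = z^2 -12·z + 35.


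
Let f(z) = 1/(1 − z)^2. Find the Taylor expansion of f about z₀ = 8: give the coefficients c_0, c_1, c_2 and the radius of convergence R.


Let w = z − z₀, so z = z₀ + w.
Then 1 − z = 1 − (z₀ + w) = (1 − z₀) − w = -7 − w.
f(z) = 1/(-7 − w)^2 = (1/(-7)^2) · (1 − w/(-7))^{−2}.
By the binomial series (1−u)^{−2} = Σ_{n≥0} C(n+1, 1) u^n for |u|<1, with u = w/(-7):
  c_n = C(n+1, 1) / (-7)^(n+2).
  c_0 = 1/(-7)^2 = 1/49.
  c_1 = 2/(-7)^3 = -2/343.
  c_2 = 3/(-7)^4 = 3/2401.
The series is valid for |w/d| < 1, i.e. |z − z₀| < |d|.
Radius of convergence: R = |1 − z₀| = |-7| = 7 (distance from z₀ to the singularity z = 1).

c_0 = 1/49, c_1 = -2/343, c_2 = 3/2401; R = 7.


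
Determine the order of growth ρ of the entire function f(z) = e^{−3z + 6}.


|e^{−3z + 6}| = e^{Re(-3·z) + 6} ≤ e^{3|z|^1 + 6} = e^{3r^1 + 6} on |z| = r, so ρ ≤ 1. Choosing z on |z|=r so that -3·z is real positive (always possible by picking arg z appropriately) gives |f(z)| = e^{3r^1 + 6}, matching the bound. The additive constant 6 does not affect log log M(r) ~ 1·log r. Hence ρ = 1.
Therefore ρ = 1.

Order ρ = 1.


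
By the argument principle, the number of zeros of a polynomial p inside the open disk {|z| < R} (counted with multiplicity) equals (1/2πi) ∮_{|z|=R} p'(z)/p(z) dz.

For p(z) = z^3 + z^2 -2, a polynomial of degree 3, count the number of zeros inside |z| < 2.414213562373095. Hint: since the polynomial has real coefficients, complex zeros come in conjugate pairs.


The zeros of p are: (-1 + 1i), (-1 - 1i), 1.
Their magnitudes are: 1.414, 1.414, 1.
Zeros with |z| < R = 2.414213562373095: (-1 + 1i), (-1 - 1i), 1.
Count = 3.
By the argument principle, (1/2πi) ∮_{|z|=R} p'(z)/p(z) dz equals exactly this count.

Number of zeros inside |z| < 2.414213562373095: 3.


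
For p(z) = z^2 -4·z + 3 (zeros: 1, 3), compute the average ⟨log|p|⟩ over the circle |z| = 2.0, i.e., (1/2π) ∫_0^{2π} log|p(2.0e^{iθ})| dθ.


Zeros: 1, 3; r = 2.0.
Inside |z| < r: 1. Outside (|z| ≥ r): 3.
p(0) = 3, so log|p(0)| = log(3) = 1.0986.
Apply Jensen: I(r) = log|p(0)| + Σ_k log(r/|z_k|), summed over zeros inside |z| < r.
  log(r/|z_k|) for z_k = 1: log(2.0/1) = 0.6931
  Outside zeros (3) contribute nothing to the Jensen sum.
Sum over inside zeros: 0.6931.
I(r) = log|p(0)| + (inside sum) = 1.0986 + 0.6931 = 1.7918.
Note: since some zeros are outside |z| ≤ r, the simplified n·log(r) form does NOT apply — only the inside zeros contribute.

I(r) ≈ 1.7918.
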